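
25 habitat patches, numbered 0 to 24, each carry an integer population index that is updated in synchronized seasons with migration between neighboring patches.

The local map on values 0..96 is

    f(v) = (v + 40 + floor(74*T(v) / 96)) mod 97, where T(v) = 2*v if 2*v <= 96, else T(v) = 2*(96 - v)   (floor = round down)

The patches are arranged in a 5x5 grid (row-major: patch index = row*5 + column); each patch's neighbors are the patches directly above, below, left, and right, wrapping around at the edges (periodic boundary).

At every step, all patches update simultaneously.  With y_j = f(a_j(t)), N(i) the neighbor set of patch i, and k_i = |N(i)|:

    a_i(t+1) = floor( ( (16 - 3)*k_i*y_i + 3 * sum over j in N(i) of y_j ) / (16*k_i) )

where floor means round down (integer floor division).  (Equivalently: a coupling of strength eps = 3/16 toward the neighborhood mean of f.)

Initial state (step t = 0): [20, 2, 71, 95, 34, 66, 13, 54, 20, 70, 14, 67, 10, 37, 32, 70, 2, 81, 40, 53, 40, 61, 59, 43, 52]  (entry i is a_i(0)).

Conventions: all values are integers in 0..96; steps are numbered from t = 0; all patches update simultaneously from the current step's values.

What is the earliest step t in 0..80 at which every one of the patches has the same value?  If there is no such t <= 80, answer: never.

Answer: 9
Key observation: Synchronization is absorbing here: once all patches are equal they stay equal, and step 9 is the first all-equal step.

Derivation:
t=0: [20, 2, 71, 95, 34, 66, 13, 54, 20, 70, 14, 67, 10, 37, 32, 70, 2, 81, 40, 53, 40, 61, 59, 43, 52]  (not all equal)
t=1: [81, 49, 51, 42, 35, 58, 69, 62, 82, 52, 69, 55, 62, 40, 30, 53, 46, 48, 45, 58, 48, 55, 57, 51, 59]  (not all equal)
t=2: [48, 62, 61, 49, 35, 58, 54, 56, 47, 57, 52, 59, 56, 44, 25, 61, 59, 63, 57, 57, 63, 61, 60, 61, 58]  (not all equal)
t=3: [62, 57, 57, 61, 36, 59, 60, 60, 61, 56, 58, 59, 59, 52, 15, 57, 58, 56, 59, 57, 56, 57, 57, 57, 57]  (not all equal)
t=4: [56, 59, 59, 56, 38, 58, 58, 58, 57, 59, 59, 58, 59, 62, 74, 59, 59, 59, 59, 60, 59, 59, 60, 59, 58]  (not all equal)
t=5: [58, 59, 59, 58, 42, 59, 59, 59, 59, 57, 58, 59, 58, 57, 51, 58, 59, 58, 58, 57, 59, 58, 58, 59, 58]  (not all equal)
t=6: [58, 59, 59, 58, 50, 59, 59, 59, 59, 59, 59, 59, 59, 60, 62, 59, 59, 59, 59, 60, 59, 59, 59, 59, 58]  (not all equal)
t=7: [59, 59, 59, 59, 62, 59, 59, 59, 58, 59, 58, 59, 58, 58, 57, 58, 59, 59, 58, 58, 59, 59, 59, 59, 59]  (not all equal)
t=8: [58, 59, 59, 58, 57, 59, 59, 59, 59, 58, 59, 59, 59, 59, 59, 59, 59, 59, 59, 59, 59, 59, 59, 59, 58]  (not all equal)
t=9: [59, 59, 59, 59, 59, 59, 59, 59, 59, 59, 59, 59, 59, 59, 59, 59, 59, 59, 59, 59, 59, 59, 59, 59, 59]  (all equal)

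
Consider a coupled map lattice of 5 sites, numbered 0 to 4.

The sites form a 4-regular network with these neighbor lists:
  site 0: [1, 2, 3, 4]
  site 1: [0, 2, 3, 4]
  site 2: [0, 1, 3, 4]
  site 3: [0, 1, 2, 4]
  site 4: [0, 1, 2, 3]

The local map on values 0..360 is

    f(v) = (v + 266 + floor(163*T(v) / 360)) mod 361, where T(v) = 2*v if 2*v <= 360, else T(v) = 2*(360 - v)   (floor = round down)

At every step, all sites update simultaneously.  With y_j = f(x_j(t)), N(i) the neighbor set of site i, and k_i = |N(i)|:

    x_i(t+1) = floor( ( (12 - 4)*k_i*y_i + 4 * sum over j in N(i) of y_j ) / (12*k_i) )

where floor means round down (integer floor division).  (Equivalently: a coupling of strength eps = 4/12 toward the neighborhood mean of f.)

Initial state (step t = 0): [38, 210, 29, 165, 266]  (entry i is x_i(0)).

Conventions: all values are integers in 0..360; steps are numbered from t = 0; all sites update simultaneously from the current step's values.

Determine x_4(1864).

Simulating step by step:
t=0: [38, 210, 29, 165, 266]
t=1: [312, 261, 302, 243, 264]
t=2: [258, 255, 257, 254, 255]
t=3: [254, 254, 254, 254, 254]
t=4: [254, 254, 254, 254, 254]

Answer: x_4(1864) = 254
Key observation: The state at step 3, [254, 254, 254, 254, 254], reappears at step 4: the system is in a cycle of period 1 from step 3 on.  Therefore the state at step 1864 equals the state at step 3 + ((1864 - 3) mod 1) = 3, which is [254, 254, 254, 254, 254].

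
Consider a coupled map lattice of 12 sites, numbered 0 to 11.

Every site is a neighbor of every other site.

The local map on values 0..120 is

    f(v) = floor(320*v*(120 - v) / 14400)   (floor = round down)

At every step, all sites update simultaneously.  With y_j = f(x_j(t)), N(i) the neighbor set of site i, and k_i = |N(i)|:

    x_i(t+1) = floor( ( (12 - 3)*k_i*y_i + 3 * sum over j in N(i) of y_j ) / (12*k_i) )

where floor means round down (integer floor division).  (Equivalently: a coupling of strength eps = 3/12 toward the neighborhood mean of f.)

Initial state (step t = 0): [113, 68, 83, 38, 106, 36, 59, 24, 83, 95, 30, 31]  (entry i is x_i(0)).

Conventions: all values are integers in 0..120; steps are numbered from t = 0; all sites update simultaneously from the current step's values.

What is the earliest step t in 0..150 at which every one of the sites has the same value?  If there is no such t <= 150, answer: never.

Answer: 5
Key observation: Synchronization is absorbing here: once all sites are equal they stay equal, and step 5 is the first all-equal step.

Derivation:
t=0: [113, 68, 83, 38, 106, 36, 59, 24, 83, 95, 30, 31]  (not all equal)
t=1: [28, 72, 65, 66, 39, 64, 73, 53, 65, 53, 59, 60]  (not all equal)
t=2: [62, 75, 78, 78, 71, 78, 75, 77, 78, 77, 78, 78]  (not all equal)
t=3: [77, 74, 72, 72, 76, 72, 74, 73, 72, 73, 72, 72]  (not all equal)
t=4: [73, 75, 75, 75, 74, 75, 75, 75, 75, 75, 75, 75]  (not all equal)
t=5: [75, 75, 75, 75, 75, 75, 75, 75, 75, 75, 75, 75]  (all equal)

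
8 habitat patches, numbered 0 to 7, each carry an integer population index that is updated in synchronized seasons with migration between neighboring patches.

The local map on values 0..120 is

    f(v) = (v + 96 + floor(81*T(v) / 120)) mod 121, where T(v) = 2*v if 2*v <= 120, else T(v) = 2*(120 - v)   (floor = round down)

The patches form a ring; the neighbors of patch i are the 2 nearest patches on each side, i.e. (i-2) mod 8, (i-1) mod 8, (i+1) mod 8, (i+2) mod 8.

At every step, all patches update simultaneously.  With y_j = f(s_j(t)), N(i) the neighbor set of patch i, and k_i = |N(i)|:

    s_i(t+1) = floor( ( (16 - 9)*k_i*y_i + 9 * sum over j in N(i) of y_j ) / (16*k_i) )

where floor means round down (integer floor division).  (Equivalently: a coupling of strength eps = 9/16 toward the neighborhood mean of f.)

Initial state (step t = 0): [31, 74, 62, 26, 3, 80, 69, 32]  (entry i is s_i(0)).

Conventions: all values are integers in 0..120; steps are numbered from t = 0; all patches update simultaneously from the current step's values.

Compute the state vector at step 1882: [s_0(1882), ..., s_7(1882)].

Simulating step by step:
t=0: [31, 74, 62, 26, 3, 80, 69, 32]
t=1: [75, 83, 92, 77, 97, 90, 92, 75]
t=2: [107, 107, 105, 107, 104, 105, 105, 108]
t=3: [99, 99, 99, 99, 99, 99, 99, 99]
t=4: [102, 102, 102, 102, 102, 102, 102, 102]
t=5: [101, 101, 101, 101, 101, 101, 101, 101]
t=6: [101, 101, 101, 101, 101, 101, 101, 101]

Answer: [101, 101, 101, 101, 101, 101, 101, 101]
Key observation: The state at step 5, [101, 101, 101, 101, 101, 101, 101, 101], reappears at step 6: the system is in a cycle of period 1 from step 5 on.  Therefore the state at step 1882 equals the state at step 5 + ((1882 - 5) mod 1) = 5, which is [101, 101, 101, 101, 101, 101, 101, 101].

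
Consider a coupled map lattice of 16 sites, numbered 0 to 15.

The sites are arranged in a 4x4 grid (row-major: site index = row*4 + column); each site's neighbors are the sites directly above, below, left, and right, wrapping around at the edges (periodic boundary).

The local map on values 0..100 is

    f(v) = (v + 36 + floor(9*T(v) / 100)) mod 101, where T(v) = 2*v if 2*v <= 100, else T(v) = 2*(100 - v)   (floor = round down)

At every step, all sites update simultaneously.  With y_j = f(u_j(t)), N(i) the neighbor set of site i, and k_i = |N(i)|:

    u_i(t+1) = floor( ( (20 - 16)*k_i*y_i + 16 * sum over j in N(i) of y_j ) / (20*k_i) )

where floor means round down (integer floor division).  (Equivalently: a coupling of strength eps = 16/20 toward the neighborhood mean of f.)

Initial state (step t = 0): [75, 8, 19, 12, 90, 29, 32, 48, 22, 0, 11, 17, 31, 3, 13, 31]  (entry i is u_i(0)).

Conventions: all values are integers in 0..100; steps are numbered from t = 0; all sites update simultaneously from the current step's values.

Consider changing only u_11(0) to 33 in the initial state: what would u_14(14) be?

Simulating step by step:
t=0: [75, 8, 19, 12, 90, 29, 32, 48, 22, 0, 11, 33, 31, 3, 13, 31]
t=1: [41, 45, 55, 57, 52, 50, 68, 63, 53, 50, 56, 69, 51, 48, 53, 63]
t=2: [92, 91, 78, 58, 75, 76, 61, 43, 78, 95, 61, 42, 74, 93, 78, 61]
t=3: [16, 23, 12, 26, 31, 17, 24, 37, 31, 18, 27, 38, 17, 23, 13, 23]
t=4: [62, 57, 58, 62, 66, 62, 63, 72, 67, 63, 63, 72, 61, 58, 58, 63]
t=5: [23, 21, 21, 4, 6, 23, 4, 7, 6, 3, 4, 7, 3, 21, 1, 4]
t=6: [49, 61, 47, 49, 51, 49, 49, 42, 41, 49, 40, 42, 49, 47, 47, 40]
t=7: [75, 74, 74, 89, 90, 75, 89, 90, 90, 88, 89, 84, 88, 74, 87, 89]
t=8: [20, 13, 20, 20, 21, 20, 20, 24, 24, 20, 24, 24, 20, 20, 20, 24]
t=9: [57, 57, 57, 61, 61, 57, 61, 61, 61, 61, 61, 64, 61, 57, 61, 61]
t=10: [41, 100, 41, 41, 41, 41, 41, 3, 3, 41, 3, 3, 41, 41, 41, 3]
t=11: [74, 74, 74, 66, 66, 74, 66, 66, 66, 66, 66, 39, 66, 74, 66, 66]
t=12: [9, 13, 9, 9, 9, 9, 9, 22, 22, 9, 22, 22, 9, 9, 9, 22]
t=13: [47, 47, 47, 52, 52, 47, 52, 52, 52, 52, 52, 61, 52, 47, 52, 52]
t=14: [94, 91, 94, 94, 94, 94, 94, 77, 77, 94, 77, 77, 94, 94, 94, 77]

Answer: u_14(14) = 94
Key observation: This trace re-runs the system from the modified initial state.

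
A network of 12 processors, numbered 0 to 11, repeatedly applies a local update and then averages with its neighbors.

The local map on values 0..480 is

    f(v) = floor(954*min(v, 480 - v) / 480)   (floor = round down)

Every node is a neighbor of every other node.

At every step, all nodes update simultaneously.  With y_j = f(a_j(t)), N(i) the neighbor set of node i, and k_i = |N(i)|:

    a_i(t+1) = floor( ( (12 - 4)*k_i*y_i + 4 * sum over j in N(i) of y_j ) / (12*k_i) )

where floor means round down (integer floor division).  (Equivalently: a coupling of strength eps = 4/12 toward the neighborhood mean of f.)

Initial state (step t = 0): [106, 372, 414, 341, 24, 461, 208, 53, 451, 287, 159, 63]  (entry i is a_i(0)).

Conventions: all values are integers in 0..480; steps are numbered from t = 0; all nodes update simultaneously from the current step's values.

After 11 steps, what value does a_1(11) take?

Simulating step by step:
t=0: [106, 372, 414, 341, 24, 461, 208, 53, 451, 287, 159, 63]
t=1: [203, 206, 153, 245, 100, 93, 332, 136, 106, 313, 271, 149]
t=2: [371, 374, 308, 411, 240, 231, 301, 286, 248, 325, 378, 302]
t=3: [255, 251, 335, 205, 421, 410, 344, 363, 411, 314, 246, 342]
t=4: [392, 397, 291, 366, 182, 196, 279, 255, 195, 317, 403, 282]
t=5: [225, 219, 353, 258, 344, 362, 368, 399, 361, 320, 212, 364]
t=6: [395, 387, 271, 391, 282, 260, 252, 212, 261, 313, 379, 257]
t=7: [229, 240, 387, 234, 373, 401, 411, 390, 399, 333, 250, 404]
t=8: [390, 404, 217, 396, 235, 200, 187, 214, 202, 286, 391, 196]
t=9: [232, 215, 393, 224, 416, 371, 355, 389, 374, 364, 231, 366]
t=10: [396, 374, 212, 386, 183, 240, 260, 217, 236, 249, 395, 246]
t=11: [234, 262, 396, 247, 359, 432, 406, 403, 427, 420, 235, 424]

Answer: a_1(11) = 262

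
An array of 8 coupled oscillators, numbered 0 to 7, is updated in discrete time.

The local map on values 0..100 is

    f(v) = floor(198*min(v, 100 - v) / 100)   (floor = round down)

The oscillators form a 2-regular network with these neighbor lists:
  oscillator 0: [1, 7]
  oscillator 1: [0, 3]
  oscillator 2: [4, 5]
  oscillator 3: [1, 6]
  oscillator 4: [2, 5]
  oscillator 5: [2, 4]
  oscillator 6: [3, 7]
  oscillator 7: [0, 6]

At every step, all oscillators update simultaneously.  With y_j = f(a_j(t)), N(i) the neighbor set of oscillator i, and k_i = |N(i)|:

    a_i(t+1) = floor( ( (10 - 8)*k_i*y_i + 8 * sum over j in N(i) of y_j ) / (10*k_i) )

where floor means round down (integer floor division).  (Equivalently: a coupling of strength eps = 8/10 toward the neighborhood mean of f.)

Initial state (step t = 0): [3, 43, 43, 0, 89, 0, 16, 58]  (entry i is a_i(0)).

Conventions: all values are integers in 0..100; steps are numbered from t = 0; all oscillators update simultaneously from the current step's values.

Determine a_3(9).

Answer: a_3(9) = 50

Derivation:
t=0: [3, 43, 43, 0, 89, 0, 16, 58]
t=1: [68, 19, 25, 46, 38, 42, 39, 31]
t=2: [51, 69, 73, 63, 67, 66, 76, 68]
t=3: [69, 80, 63, 57, 61, 60, 63, 70]
t=4: [51, 66, 77, 61, 76, 75, 72, 65]
t=5: [73, 83, 47, 64, 47, 46, 69, 74]
t=6: [44, 56, 92, 51, 92, 92, 61, 55]
t=7: [87, 91, 15, 85, 15, 15, 89, 83]
t=8: [25, 25, 29, 21, 29, 29, 29, 25]
t=9: [49, 45, 57, 50, 57, 57, 47, 52]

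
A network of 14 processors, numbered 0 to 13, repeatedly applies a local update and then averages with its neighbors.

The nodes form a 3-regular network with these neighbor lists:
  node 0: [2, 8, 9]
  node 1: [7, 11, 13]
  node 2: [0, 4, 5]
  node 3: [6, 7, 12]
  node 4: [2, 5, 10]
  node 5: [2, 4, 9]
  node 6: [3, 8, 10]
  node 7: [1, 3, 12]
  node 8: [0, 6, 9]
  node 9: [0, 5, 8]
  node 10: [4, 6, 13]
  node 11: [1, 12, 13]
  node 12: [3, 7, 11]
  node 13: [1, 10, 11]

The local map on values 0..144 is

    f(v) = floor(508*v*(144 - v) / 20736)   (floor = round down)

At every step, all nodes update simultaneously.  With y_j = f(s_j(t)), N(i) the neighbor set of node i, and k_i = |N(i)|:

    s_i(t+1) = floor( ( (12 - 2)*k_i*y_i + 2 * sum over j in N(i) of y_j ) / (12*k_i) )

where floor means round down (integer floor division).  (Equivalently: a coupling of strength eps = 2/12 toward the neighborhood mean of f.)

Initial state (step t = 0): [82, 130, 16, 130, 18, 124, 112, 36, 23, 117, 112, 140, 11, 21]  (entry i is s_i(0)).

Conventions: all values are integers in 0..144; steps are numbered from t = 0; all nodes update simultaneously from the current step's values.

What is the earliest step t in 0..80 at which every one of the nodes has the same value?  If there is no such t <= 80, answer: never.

Simulating step by step:
t=0: [82, 130, 16, 130, 18, 124, 112, 36, 23, 117, 112, 140, 11, 21]  (not all equal)
t=1: [114, 46, 54, 48, 56, 60, 83, 86, 72, 78, 83, 18, 37, 60]  (not all equal)
t=2: [89, 108, 117, 112, 120, 122, 123, 119, 124, 123, 123, 64, 96, 118]  (not all equal)
t=3: [110, 94, 78, 86, 69, 65, 64, 76, 63, 66, 64, 119, 109, 78]  (not all equal)
t=4: [96, 113, 124, 120, 125, 125, 124, 123, 123, 123, 125, 78, 95, 122]  (not all equal)
t=5: [103, 84, 62, 71, 58, 58, 60, 67, 65, 65, 58, 119, 109, 69]  (not all equal)
t=6: [106, 120, 122, 124, 122, 122, 123, 124, 123, 123, 122, 79, 95, 122]  (not all equal)
t=7: [92, 72, 66, 63, 65, 64, 62, 63, 64, 65, 64, 118, 108, 68]  (not all equal)
t=8: [118, 123, 125, 123, 125, 125, 124, 123, 124, 124, 125, 81, 97, 123]  (not all equal)
t=9: [72, 66, 58, 65, 58, 58, 60, 65, 60, 60, 58, 117, 106, 66]  (not all equal)
t=10: [126, 123, 122, 123, 122, 122, 123, 123, 123, 123, 122, 83, 99, 123]  (not all equal)
t=11: [56, 66, 64, 65, 65, 64, 63, 65, 62, 62, 64, 116, 104, 66]  (not all equal)
t=12: [120, 123, 124, 123, 125, 124, 124, 123, 123, 123, 125, 85, 102, 123]  (not all equal)
t=13: [68, 66, 60, 65, 58, 60, 60, 65, 63, 63, 58, 114, 100, 66]  (not all equal)
t=14: [125, 123, 123, 123, 122, 123, 123, 124, 124, 124, 122, 89, 107, 123]  (not all equal)
t=15: [58, 65, 62, 64, 64, 62, 62, 62, 60, 60, 64, 111, 93, 66]  (not all equal)
t=16: [122, 123, 123, 124, 124, 124, 124, 123, 123, 123, 125, 94, 115, 123]  (not all equal)
t=17: [64, 65, 62, 61, 60, 60, 60, 63, 62, 62, 58, 107, 80, 65]  (not all equal)
t=18: [124, 123, 123, 124, 123, 123, 123, 124, 124, 124, 122, 100, 123, 123]  (not all equal)
t=19: [60, 65, 62, 60, 63, 62, 62, 60, 60, 60, 64, 99, 65, 65]  (not all equal)
t=20: [123, 124, 124, 123, 124, 124, 123, 123, 123, 123, 124, 111, 123, 124]  (not all equal)
t=21: [62, 61, 60, 63, 60, 60, 62, 62, 63, 62, 60, 84, 64, 61]  (not all equal)
t=22: [124, 123, 123, 124, 123, 123, 124, 124, 124, 124, 123, 123, 124, 123]  (not all equal)
t=23: [60, 62, 62, 60, 63, 62, 60, 60, 60, 60, 62, 62, 60, 63]  (not all equal)
t=24: [123, 124, 124, 123, 124, 124, 123, 123, 123, 123, 124, 124, 123, 124]  (not all equal)
t=25: [62, 60, 60, 63, 60, 60, 62, 62, 63, 62, 60, 60, 62, 60]  (not all equal)
t=26: [124, 123, 123, 124, 123, 123, 124, 124, 124, 124, 123, 123, 124, 123]  (not all equal)

Answer: never
Key observation: The state at step 22 reappears at step 26 — the system is in a cycle of period 4 from step 22 on.  No step 0..26 is synchronized, and the cycle repeats forever, so no step up to 80 (or ever) has all nodes equal.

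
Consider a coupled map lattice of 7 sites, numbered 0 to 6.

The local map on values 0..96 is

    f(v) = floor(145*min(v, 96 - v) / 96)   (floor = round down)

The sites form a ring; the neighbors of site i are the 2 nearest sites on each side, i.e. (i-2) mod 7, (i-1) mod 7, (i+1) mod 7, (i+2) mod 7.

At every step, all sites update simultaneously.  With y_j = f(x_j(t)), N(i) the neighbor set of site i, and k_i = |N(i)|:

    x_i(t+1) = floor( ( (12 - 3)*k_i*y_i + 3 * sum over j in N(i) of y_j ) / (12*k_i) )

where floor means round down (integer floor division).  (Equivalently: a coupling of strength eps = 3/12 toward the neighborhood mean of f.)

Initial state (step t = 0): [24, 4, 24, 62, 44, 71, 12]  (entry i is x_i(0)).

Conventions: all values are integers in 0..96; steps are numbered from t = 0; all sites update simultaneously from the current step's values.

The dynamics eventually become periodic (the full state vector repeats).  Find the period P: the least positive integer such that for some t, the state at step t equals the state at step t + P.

Simulating step by step:
t=0: [24, 4, 24, 62, 44, 71, 12]
t=1: [33, 13, 36, 47, 58, 38, 22]
t=2: [46, 27, 52, 64, 56, 55, 36]
t=3: [65, 44, 63, 50, 59, 60, 54]
t=4: [49, 63, 51, 65, 55, 55, 61]
t=5: [66, 51, 64, 49, 59, 60, 54]
t=6: [48, 64, 50, 66, 55, 55, 61]
t=7: [68, 50, 65, 48, 59, 60, 54]
t=8: [46, 65, 49, 68, 55, 55, 61]
t=9: [66, 49, 66, 46, 59, 59, 53]
t=10: [48, 66, 48, 65, 55, 55, 62]
t=11: [68, 48, 68, 49, 60, 60, 53]
t=12: [46, 67, 46, 66, 54, 54, 61]
t=13: [65, 46, 65, 48, 61, 61, 53]
t=14: [48, 66, 49, 67, 53, 53, 61]
t=15: [68, 48, 66, 47, 62, 62, 54]
t=16: [45, 67, 48, 66, 52, 52, 60]
t=17: [64, 47, 67, 49, 64, 64, 55]
t=18: [49, 66, 47, 65, 49, 50, 59]
t=19: [67, 48, 66, 50, 67, 66, 57]
t=20: [46, 67, 47, 64, 45, 47, 56]
t=21: [66, 47, 66, 51, 65, 67, 60]
t=22: [47, 65, 48, 63, 47, 45, 53]
t=23: [68, 50, 68, 52, 68, 66, 63]
t=24: [44, 64, 45, 61, 44, 46, 49]
t=25: [65, 51, 64, 54, 65, 67, 68]
t=26: [47, 62, 49, 60, 46, 44, 44]
t=27: [68, 54, 67, 56, 67, 65, 65]
t=28: [43, 59, 45, 57, 44, 46, 46]
t=29: [64, 57, 65, 59, 65, 67, 67]
t=30: [47, 55, 47, 53, 46, 44, 44]
t=31: [68, 62, 69, 64, 68, 66, 66]
t=32: [42, 49, 41, 47, 42, 44, 45]
t=33: [63, 68, 62, 68, 63, 65, 66]
t=34: [48, 43, 49, 43, 48, 46, 45]
t=35: [70, 65, 69, 65, 70, 68, 67]
t=36: [39, 45, 40, 44, 39, 41, 42]
t=37: [59, 65, 60, 64, 59, 61, 62]
t=38: [53, 47, 53, 48, 54, 52, 51]
t=39: [64, 69, 64, 70, 64, 66, 66]
t=40: [47, 41, 46, 40, 47, 45, 45]
t=41: [69, 62, 68, 61, 68, 66, 67]
t=42: [41, 49, 43, 50, 42, 44, 43]
t=43: [62, 68, 64, 68, 63, 65, 64]
t=44: [49, 43, 47, 43, 48, 46, 47]
t=45: [69, 65, 69, 65, 71, 69, 69]
t=46: [40, 44, 40, 44, 38, 40, 40]
t=47: [60, 64, 60, 64, 58, 60, 60]
t=48: [53, 49, 53, 49, 55, 53, 53]
t=49: [64, 68, 64, 68, 62, 64, 64]
t=50: [47, 43, 47, 43, 49, 47, 47]
t=51: [69, 65, 69, 65, 69, 69, 69]
t=52: [40, 44, 40, 44, 40, 40, 40]
t=53: [60, 64, 60, 64, 60, 60, 60]
t=54: [53, 49, 53, 49, 53, 53, 53]
t=55: [64, 68, 64, 68, 64, 64, 64]
t=56: [47, 43, 47, 43, 47, 47, 47]
t=57: [69, 65, 69, 65, 69, 69, 69]

Answer: 6
Key observation: The state at step 51, [69, 65, 69, 65, 69, 69, 69], reappears at step 57 — and no state repeats earlier — so the cycle the system enters has period 6.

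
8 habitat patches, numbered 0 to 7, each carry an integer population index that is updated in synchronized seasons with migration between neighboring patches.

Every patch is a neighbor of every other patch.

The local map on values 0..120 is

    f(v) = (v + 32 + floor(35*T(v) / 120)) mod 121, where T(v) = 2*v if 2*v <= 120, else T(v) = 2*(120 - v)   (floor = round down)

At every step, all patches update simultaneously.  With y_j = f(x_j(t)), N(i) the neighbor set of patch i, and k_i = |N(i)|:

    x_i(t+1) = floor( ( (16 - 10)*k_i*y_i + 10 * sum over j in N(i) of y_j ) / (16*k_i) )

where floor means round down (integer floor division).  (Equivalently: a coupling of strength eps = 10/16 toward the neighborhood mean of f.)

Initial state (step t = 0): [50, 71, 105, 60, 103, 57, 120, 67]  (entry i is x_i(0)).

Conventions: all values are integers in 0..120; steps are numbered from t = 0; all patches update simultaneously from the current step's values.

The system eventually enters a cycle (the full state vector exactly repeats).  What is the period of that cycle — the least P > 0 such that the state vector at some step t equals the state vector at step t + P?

Answer: 5
Key observation: The state at step 4, [47, 47, 47, 47, 47, 47, 47, 47], reappears at step 9 — and no state repeats earlier — so the cycle the system enters has period 5.

Derivation:
t=0: [50, 71, 105, 60, 103, 57, 120, 67]
t=1: [50, 21, 25, 20, 25, 19, 27, 21]
t=2: [83, 70, 72, 69, 72, 69, 73, 70]
t=3: [11, 10, 10, 10, 10, 10, 10, 10]
t=4: [47, 47, 47, 47, 47, 47, 47, 47]
t=5: [106, 106, 106, 106, 106, 106, 106, 106]
t=6: [25, 25, 25, 25, 25, 25, 25, 25]
t=7: [71, 71, 71, 71, 71, 71, 71, 71]
t=8: [10, 10, 10, 10, 10, 10, 10, 10]
t=9: [47, 47, 47, 47, 47, 47, 47, 47]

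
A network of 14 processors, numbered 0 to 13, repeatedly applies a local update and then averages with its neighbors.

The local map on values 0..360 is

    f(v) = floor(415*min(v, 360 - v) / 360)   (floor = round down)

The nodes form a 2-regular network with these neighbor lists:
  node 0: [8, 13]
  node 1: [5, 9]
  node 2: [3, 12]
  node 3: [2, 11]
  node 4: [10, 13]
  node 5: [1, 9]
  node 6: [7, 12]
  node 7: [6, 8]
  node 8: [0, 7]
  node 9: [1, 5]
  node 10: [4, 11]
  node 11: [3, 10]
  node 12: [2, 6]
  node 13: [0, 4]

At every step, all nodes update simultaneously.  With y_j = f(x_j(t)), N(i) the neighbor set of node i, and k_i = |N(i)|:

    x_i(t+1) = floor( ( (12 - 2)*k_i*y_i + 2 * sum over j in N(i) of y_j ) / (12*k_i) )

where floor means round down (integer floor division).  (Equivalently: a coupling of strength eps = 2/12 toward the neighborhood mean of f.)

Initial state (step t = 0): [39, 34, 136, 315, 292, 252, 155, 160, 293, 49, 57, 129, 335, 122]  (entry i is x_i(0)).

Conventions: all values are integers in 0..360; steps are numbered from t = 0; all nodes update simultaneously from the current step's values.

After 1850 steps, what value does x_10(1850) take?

Simulating step by step:
t=0: [39, 34, 136, 315, 292, 252, 155, 160, 293, 49, 57, 129, 335, 122]
t=1: [54, 47, 136, 67, 82, 111, 166, 174, 83, 60, 73, 133, 51, 126]
t=2: [71, 61, 141, 89, 97, 116, 180, 190, 101, 72, 90, 140, 77, 133]
t=3: [89, 76, 150, 111, 113, 123, 196, 189, 119, 86, 108, 151, 104, 143]
t=4: [110, 92, 163, 134, 132, 133, 183, 191, 139, 101, 128, 165, 129, 156]
t=5: [133, 110, 181, 159, 153, 146, 198, 192, 160, 118, 151, 183, 155, 172]
t=6: [159, 130, 201, 186, 177, 161, 185, 191, 182, 137, 176, 199, 181, 192]
t=7: [185, 152, 186, 197, 202, 179, 200, 195, 202, 158, 200, 187, 203, 193]
t=8: [198, 178, 197, 189, 183, 201, 184, 188, 184, 183, 185, 196, 182, 191]
t=9: [188, 203, 189, 195, 202, 186, 201, 198, 200, 202, 200, 190, 203, 194]
t=10: [196, 181, 195, 191, 182, 196, 183, 185, 185, 183, 184, 193, 181, 190]
t=11: [190, 204, 191, 193, 203, 191, 203, 201, 200, 202, 201, 193, 204, 195]
t=12: [193, 180, 192, 192, 181, 191, 180, 182, 184, 182, 183, 191, 180, 189]
t=13: [193, 205, 194, 193, 205, 196, 206, 204, 201, 204, 203, 194, 205, 197]
t=14: [190, 179, 190, 191, 178, 187, 177, 179, 183, 179, 180, 190, 179, 186]
t=15: [196, 205, 195, 194, 204, 200, 204, 205, 203, 205, 205, 195, 204, 200]
t=16: [187, 178, 189, 190, 179, 183, 178, 178, 180, 178, 179, 189, 179, 184]
t=17: [199, 204, 197, 195, 205, 204, 205, 205, 206, 204, 205, 197, 205, 202]
t=18: [184, 179, 186, 189, 178, 179, 178, 177, 177, 179, 178, 186, 178, 181]
t=19: [202, 206, 200, 197, 205, 206, 204, 204, 203, 206, 204, 200, 204, 205]
t=20: [181, 177, 183, 186, 178, 177, 179, 179, 180, 177, 179, 183, 179, 178]
t=21: [206, 204, 203, 200, 205, 204, 206, 206, 206, 204, 205, 203, 205, 205]
t=22: [177, 179, 180, 183, 178, 179, 177, 177, 177, 179, 178, 180, 178, 177]
t=23: [204, 206, 206, 204, 204, 206, 204, 204, 204, 206, 205, 206, 205, 204]
t=24: [179, 177, 177, 178, 178, 177, 178, 179, 179, 177, 178, 177, 178, 179]
t=25: [206, 204, 204, 204, 205, 204, 205, 205, 206, 204, 204, 204, 204, 205]
t=26: [177, 179, 179, 179, 178, 179, 178, 177, 177, 179, 178, 179, 178, 177]
t=27: [204, 206, 205, 206, 204, 206, 204, 204, 204, 206, 205, 205, 205, 204]
t=28: [179, 177, 177, 177, 178, 177, 178, 179, 179, 177, 178, 177, 178, 179]
t=29: [206, 204, 204, 204, 205, 204, 205, 205, 206, 204, 204, 204, 204, 205]

Answer: x_10(1850) = 178
Key observation: The state at step 25, [206, 204, 204, 204, 205, 204, 205, 205, 206, 204, 204, 204, 204, 205], reappears at step 29: the system is in a cycle of period 4 from step 25 on.  Therefore the state at step 1850 equals the state at step 25 + ((1850 - 25) mod 4) = 26, which is [177, 179, 179, 179, 178, 179, 178, 177, 177, 179, 178, 179, 178, 177].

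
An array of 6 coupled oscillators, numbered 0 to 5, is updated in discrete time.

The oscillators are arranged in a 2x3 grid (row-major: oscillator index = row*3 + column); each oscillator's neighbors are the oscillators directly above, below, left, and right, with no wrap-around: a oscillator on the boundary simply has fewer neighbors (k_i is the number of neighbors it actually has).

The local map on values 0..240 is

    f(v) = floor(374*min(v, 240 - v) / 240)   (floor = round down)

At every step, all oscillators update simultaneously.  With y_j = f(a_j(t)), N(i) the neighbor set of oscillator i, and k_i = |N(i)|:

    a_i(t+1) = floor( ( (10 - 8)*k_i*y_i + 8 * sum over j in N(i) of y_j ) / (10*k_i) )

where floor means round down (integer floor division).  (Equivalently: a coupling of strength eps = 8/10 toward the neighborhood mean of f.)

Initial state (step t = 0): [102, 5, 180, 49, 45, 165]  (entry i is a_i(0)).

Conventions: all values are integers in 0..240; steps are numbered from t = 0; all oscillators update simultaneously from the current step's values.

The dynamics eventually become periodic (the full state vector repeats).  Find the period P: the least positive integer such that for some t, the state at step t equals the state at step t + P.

Answer: 9
Key observation: The state at step 20, [134, 134, 134, 134, 134, 134], reappears at step 29 — and no state repeats earlier — so the cycle the system enters has period 9.

Derivation:
t=0: [102, 5, 180, 49, 45, 165]
t=1: [64, 87, 67, 106, 67, 88]
t=2: [139, 108, 129, 114, 137, 110]
t=3: [169, 164, 170, 162, 169, 167]
t=4: [117, 111, 114, 112, 115, 110]
t=5: [174, 177, 172, 179, 173, 176]
t=6: [97, 102, 99, 101, 98, 103]
t=7: [156, 153, 158, 152, 157, 154]
t=8: [134, 129, 133, 131, 134, 129]
t=9: [169, 166, 170, 165, 169, 166]
t=10: [114, 110, 113, 111, 114, 110]
t=11: [172, 175, 172, 176, 172, 175]
t=12: [101, 104, 101, 103, 101, 104]
t=13: [160, 158, 161, 157, 160, 158]
t=14: [127, 124, 126, 125, 126, 124]
t=15: [178, 177, 179, 177, 179, 177]
t=16: [97, 95, 97, 96, 97, 95]
t=17: [149, 150, 148, 150, 148, 150]
t=18: [140, 141, 140, 141, 140, 142]
t=19: [154, 154, 153, 154, 153, 154]
t=20: [134, 134, 134, 134, 134, 134]
t=21: [165, 165, 165, 165, 165, 165]
t=22: [116, 116, 116, 116, 116, 116]
t=23: [180, 180, 180, 180, 180, 180]
t=24: [93, 93, 93, 93, 93, 93]
t=25: [144, 144, 144, 144, 144, 144]
t=26: [149, 149, 149, 149, 149, 149]
t=27: [141, 141, 141, 141, 141, 141]
t=28: [154, 154, 154, 154, 154, 154]
t=29: [134, 134, 134, 134, 134, 134]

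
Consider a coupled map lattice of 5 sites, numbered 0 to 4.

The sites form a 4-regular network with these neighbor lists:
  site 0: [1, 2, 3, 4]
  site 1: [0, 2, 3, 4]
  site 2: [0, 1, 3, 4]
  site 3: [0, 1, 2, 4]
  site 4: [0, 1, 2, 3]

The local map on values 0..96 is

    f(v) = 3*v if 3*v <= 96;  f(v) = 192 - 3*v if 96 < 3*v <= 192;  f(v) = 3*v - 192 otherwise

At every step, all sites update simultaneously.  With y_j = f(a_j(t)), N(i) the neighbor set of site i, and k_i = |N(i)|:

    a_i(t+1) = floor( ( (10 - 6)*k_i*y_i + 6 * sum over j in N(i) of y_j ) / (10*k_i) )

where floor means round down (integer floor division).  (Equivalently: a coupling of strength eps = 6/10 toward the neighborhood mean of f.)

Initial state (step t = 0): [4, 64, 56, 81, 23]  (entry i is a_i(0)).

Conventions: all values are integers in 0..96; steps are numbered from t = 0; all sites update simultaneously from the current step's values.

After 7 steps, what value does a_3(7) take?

Answer: a_3(7) = 8

Derivation:
t=0: [4, 64, 56, 81, 23]
t=1: [26, 23, 29, 36, 40]
t=2: [78, 75, 80, 79, 76]
t=3: [41, 38, 42, 41, 39]
t=4: [70, 73, 70, 70, 72]
t=5: [20, 22, 20, 20, 21]
t=6: [61, 62, 61, 61, 62]
t=7: [8, 7, 8, 8, 7]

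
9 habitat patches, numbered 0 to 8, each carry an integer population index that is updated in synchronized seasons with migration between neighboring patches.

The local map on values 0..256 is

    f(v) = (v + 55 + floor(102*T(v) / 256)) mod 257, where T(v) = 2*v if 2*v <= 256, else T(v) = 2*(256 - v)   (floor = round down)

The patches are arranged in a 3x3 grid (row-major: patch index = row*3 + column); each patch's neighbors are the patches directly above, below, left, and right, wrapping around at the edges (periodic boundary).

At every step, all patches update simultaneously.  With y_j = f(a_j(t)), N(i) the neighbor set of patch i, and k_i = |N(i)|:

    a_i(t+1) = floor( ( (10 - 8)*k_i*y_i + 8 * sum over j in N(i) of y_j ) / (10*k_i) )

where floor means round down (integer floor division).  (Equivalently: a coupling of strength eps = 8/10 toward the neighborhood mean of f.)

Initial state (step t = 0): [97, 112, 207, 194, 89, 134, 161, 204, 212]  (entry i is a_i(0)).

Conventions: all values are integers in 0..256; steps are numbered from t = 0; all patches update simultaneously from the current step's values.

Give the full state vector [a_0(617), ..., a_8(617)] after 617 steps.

Simulating step by step:
t=0: [97, 112, 207, 194, 89, 134, 161, 204, 212]
t=1: [120, 157, 120, 109, 116, 74, 78, 118, 39]
t=2: [100, 15, 74, 130, 97, 116, 118, 73, 106]
t=3: [108, 183, 150, 101, 106, 139, 140, 150, 126]
t=4: [117, 119, 74, 158, 116, 113, 114, 74, 29]
t=5: [48, 79, 62, 10, 47, 67, 67, 62, 96]
t=6: [150, 161, 181, 140, 149, 155, 156, 180, 181]
t=7: [33, 34, 35, 32, 33, 34, 34, 35, 36]
t=8: [115, 115, 116, 114, 115, 115, 115, 116, 117]
t=9: [4, 4, 5, 3, 4, 4, 4, 5, 5]
t=10: [61, 62, 62, 61, 61, 62, 62, 62, 62]
t=11: [165, 165, 165, 164, 165, 165, 165, 165, 166]
t=12: [35, 35, 35, 35, 35, 35, 35, 35, 35]
t=13: [117, 117, 117, 117, 117, 117, 117, 117, 117]
t=14: [8, 8, 8, 8, 8, 8, 8, 8, 8]
t=15: [69, 69, 69, 69, 69, 69, 69, 69, 69]
t=16: [178, 178, 178, 178, 178, 178, 178, 178, 178]
t=17: [38, 38, 38, 38, 38, 38, 38, 38, 38]
t=18: [123, 123, 123, 123, 123, 123, 123, 123, 123]
t=19: [19, 19, 19, 19, 19, 19, 19, 19, 19]
t=20: [89, 89, 89, 89, 89, 89, 89, 89, 89]
t=21: [214, 214, 214, 214, 214, 214, 214, 214, 214]
t=22: [45, 45, 45, 45, 45, 45, 45, 45, 45]
t=23: [135, 135, 135, 135, 135, 135, 135, 135, 135]
t=24: [29, 29, 29, 29, 29, 29, 29, 29, 29]
t=25: [107, 107, 107, 107, 107, 107, 107, 107, 107]
t=26: [247, 247, 247, 247, 247, 247, 247, 247, 247]
t=27: [52, 52, 52, 52, 52, 52, 52, 52, 52]
t=28: [148, 148, 148, 148, 148, 148, 148, 148, 148]
t=29: [32, 32, 32, 32, 32, 32, 32, 32, 32]
t=30: [112, 112, 112, 112, 112, 112, 112, 112, 112]
t=31: [256, 256, 256, 256, 256, 256, 256, 256, 256]
t=32: [54, 54, 54, 54, 54, 54, 54, 54, 54]
t=33: [152, 152, 152, 152, 152, 152, 152, 152, 152]
t=34: [32, 32, 32, 32, 32, 32, 32, 32, 32]

Answer: [54, 54, 54, 54, 54, 54, 54, 54, 54]
Key observation: The state at step 29, [32, 32, 32, 32, 32, 32, 32, 32, 32], reappears at step 34: the system is in a cycle of period 5 from step 29 on.  Therefore the state at step 617 equals the state at step 29 + ((617 - 29) mod 5) = 32, which is [54, 54, 54, 54, 54, 54, 54, 54, 54].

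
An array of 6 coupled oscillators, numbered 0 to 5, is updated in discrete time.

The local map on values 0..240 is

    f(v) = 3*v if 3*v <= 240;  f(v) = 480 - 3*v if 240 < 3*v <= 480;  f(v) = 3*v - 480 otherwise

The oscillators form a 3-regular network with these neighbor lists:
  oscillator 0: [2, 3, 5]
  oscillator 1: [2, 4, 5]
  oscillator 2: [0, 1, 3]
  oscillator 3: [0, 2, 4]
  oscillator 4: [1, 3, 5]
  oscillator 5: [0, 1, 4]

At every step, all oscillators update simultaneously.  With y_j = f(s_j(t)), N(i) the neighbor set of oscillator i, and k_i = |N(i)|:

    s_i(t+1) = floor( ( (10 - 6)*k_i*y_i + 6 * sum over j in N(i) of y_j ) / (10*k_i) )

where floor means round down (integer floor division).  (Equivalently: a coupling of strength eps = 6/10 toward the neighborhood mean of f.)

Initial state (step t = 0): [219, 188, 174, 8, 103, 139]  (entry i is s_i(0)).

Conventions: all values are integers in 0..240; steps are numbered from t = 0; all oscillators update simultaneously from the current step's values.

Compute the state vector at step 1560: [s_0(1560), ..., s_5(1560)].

Answer: [159, 159, 159, 159, 159, 159]
Key observation: The state at step 18, [9, 9, 9, 9, 9, 9], reappears at step 26: the system is in a cycle of period 8 from step 18 on.  Therefore the state at step 1560 equals the state at step 18 + ((1560 - 18) mod 8) = 24, which is [159, 159, 159, 159, 159, 159].

Derivation:
t=0: [219, 188, 174, 8, 103, 139]
t=1: [96, 88, 73, 87, 102, 111]
t=2: [193, 194, 213, 204, 186, 175]
t=3: [106, 97, 130, 120, 87, 73]
t=4: [150, 181, 130, 142, 193, 201]
t=5: [65, 87, 65, 65, 87, 87]
t=6: [199, 214, 199, 199, 214, 214]
t=7: [126, 153, 126, 126, 153, 153]
t=8: [85, 37, 85, 85, 37, 37]
t=9: [202, 133, 202, 202, 133, 133]
t=10: [117, 90, 117, 117, 90, 90]
t=11: [145, 193, 145, 145, 193, 193]
t=12: [55, 88, 55, 55, 88, 88]
t=13: [175, 205, 175, 175, 205, 205]
t=14: [63, 117, 63, 63, 117, 117]
t=15: [177, 141, 177, 177, 141, 141]
t=16: [52, 55, 52, 52, 55, 55]
t=17: [157, 163, 157, 157, 163, 163]
t=18: [9, 9, 9, 9, 9, 9]
t=19: [27, 27, 27, 27, 27, 27]
t=20: [81, 81, 81, 81, 81, 81]
t=21: [237, 237, 237, 237, 237, 237]
t=22: [231, 231, 231, 231, 231, 231]
t=23: [213, 213, 213, 213, 213, 213]
t=24: [159, 159, 159, 159, 159, 159]
t=25: [3, 3, 3, 3, 3, 3]
t=26: [9, 9, 9, 9, 9, 9]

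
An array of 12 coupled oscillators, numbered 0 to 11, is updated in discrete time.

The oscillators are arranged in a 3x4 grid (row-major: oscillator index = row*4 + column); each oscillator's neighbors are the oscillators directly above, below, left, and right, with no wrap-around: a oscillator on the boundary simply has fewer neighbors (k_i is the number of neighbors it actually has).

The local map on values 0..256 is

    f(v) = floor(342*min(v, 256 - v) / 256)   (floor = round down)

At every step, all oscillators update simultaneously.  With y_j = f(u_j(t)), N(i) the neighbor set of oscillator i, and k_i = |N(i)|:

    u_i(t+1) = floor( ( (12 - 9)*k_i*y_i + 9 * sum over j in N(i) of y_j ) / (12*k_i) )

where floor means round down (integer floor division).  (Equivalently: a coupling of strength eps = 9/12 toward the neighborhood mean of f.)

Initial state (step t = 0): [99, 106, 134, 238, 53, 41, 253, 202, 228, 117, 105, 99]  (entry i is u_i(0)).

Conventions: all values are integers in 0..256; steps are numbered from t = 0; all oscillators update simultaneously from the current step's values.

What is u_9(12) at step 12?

Answer: u_9(12) = 127

Derivation:
t=0: [99, 106, 134, 238, 53, 41, 253, 202, 228, 117, 105, 99]
t=1: [112, 122, 82, 93, 73, 83, 81, 58, 94, 96, 108, 112]
t=2: [134, 132, 125, 100, 120, 120, 109, 114, 115, 126, 132, 120]
t=3: [162, 163, 152, 152, 158, 159, 156, 147, 161, 161, 159, 158]
t=4: [126, 129, 133, 140, 127, 128, 134, 136, 127, 127, 129, 135]
t=5: [168, 168, 162, 160, 169, 168, 165, 159, 169, 169, 165, 163]
t=6: [116, 119, 122, 127, 116, 117, 122, 125, 116, 117, 120, 124]
t=7: [155, 157, 162, 165, 154, 157, 161, 165, 154, 156, 160, 163]
t=8: [134, 130, 126, 122, 134, 131, 126, 123, 134, 132, 127, 124]
t=9: [164, 166, 166, 165, 163, 165, 167, 164, 163, 165, 166, 166]
t=10: [122, 120, 119, 121, 122, 120, 120, 120, 122, 121, 119, 120]
t=11: [161, 160, 159, 159, 161, 160, 159, 160, 161, 160, 159, 159]
t=12: [126, 127, 128, 128, 126, 127, 128, 128, 126, 127, 128, 128]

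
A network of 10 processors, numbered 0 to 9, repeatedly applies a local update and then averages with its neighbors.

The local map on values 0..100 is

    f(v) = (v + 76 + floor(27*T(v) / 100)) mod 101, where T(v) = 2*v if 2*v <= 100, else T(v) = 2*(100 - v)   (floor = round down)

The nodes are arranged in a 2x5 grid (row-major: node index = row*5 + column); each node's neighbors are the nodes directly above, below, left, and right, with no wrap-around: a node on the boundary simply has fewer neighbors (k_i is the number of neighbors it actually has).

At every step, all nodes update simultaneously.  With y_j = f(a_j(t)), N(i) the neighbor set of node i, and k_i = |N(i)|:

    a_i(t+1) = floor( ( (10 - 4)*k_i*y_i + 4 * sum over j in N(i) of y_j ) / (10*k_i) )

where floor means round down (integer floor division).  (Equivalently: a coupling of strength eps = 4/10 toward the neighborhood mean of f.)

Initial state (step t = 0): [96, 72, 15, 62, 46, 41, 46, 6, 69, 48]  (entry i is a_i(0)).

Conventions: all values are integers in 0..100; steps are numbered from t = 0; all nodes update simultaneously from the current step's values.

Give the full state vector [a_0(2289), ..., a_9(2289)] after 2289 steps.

Answer: [52, 52, 52, 52, 52, 52, 52, 52, 52, 52]
Key observation: The state at step 6, [52, 52, 52, 52, 52, 52, 52, 52, 52, 52], reappears at step 7: the system is in a cycle of period 1 from step 6 on.  Therefore the state at step 2289 equals the state at step 6 + ((2289 - 6) mod 1) = 6, which is [52, 52, 52, 52, 52, 52, 52, 52, 52, 52].

Derivation:
t=0: [96, 72, 15, 62, 46, 41, 46, 6, 69, 48]
t=1: [63, 66, 86, 61, 48, 46, 51, 78, 61, 49]
t=2: [55, 59, 64, 57, 50, 48, 53, 62, 57, 51]
t=3: [53, 55, 57, 55, 52, 50, 53, 56, 54, 52]
t=4: [53, 53, 54, 53, 52, 52, 53, 53, 53, 52]
t=5: [52, 53, 53, 52, 52, 52, 52, 53, 52, 52]
t=6: [52, 52, 52, 52, 52, 52, 52, 52, 52, 52]
t=7: [52, 52, 52, 52, 52, 52, 52, 52, 52, 52]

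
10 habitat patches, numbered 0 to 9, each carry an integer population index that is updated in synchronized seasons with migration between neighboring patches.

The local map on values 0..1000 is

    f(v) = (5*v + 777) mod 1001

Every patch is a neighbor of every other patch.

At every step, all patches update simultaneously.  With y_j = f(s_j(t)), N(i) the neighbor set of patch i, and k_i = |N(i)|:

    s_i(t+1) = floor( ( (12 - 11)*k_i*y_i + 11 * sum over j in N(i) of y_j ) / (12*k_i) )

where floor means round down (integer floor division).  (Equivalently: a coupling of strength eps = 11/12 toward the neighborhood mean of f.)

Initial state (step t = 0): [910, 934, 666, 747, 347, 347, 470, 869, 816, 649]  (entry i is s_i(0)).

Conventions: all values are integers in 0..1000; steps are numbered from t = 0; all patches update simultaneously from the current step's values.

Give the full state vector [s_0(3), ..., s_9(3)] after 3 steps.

Simulating step by step:
t=0: [910, 934, 666, 747, 347, 347, 470, 869, 816, 649]
t=1: [351, 349, 355, 347, 347, 347, 354, 355, 341, 356]
t=2: [525, 526, 525, 526, 526, 526, 525, 525, 526, 525]
t=3: [401, 401, 401, 401, 401, 401, 401, 401, 401, 401]

Answer: [401, 401, 401, 401, 401, 401, 401, 401, 401, 401]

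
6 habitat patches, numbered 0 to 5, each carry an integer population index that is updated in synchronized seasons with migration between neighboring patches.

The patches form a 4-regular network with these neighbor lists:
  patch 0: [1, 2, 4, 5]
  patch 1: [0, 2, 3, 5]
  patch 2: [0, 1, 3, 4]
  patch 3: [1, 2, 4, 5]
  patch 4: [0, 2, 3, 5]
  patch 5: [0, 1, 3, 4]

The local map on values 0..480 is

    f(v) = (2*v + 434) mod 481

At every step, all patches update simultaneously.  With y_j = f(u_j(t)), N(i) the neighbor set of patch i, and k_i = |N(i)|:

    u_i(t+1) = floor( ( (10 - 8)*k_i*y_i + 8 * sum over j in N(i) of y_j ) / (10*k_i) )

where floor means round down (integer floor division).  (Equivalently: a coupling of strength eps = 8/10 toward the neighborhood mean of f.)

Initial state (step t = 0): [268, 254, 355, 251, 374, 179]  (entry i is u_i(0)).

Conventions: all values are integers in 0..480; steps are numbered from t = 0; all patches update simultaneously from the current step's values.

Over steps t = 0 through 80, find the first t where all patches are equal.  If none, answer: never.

Answer: 8
Key observation: Synchronization is absorbing here: once all patches are equal they stay equal, and step 8 is the first all-equal step.

Derivation:
t=0: [268, 254, 355, 251, 374, 179]  (not all equal)
t=1: [236, 283, 265, 325, 235, 291]  (not all equal)
t=2: [188, 128, 202, 127, 205, 212]  (not all equal)
t=3: [327, 295, 293, 302, 326, 297]  (not all equal)
t=4: [87, 77, 89, 77, 90, 90]  (not all equal)
t=5: [126, 121, 121, 122, 126, 121]  (not all equal)
t=6: [199, 197, 199, 197, 199, 199]  (not all equal)
t=7: [350, 349, 349, 349, 350, 349]  (not all equal)
t=8: [170, 170, 170, 170, 170, 170]  (all equal)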